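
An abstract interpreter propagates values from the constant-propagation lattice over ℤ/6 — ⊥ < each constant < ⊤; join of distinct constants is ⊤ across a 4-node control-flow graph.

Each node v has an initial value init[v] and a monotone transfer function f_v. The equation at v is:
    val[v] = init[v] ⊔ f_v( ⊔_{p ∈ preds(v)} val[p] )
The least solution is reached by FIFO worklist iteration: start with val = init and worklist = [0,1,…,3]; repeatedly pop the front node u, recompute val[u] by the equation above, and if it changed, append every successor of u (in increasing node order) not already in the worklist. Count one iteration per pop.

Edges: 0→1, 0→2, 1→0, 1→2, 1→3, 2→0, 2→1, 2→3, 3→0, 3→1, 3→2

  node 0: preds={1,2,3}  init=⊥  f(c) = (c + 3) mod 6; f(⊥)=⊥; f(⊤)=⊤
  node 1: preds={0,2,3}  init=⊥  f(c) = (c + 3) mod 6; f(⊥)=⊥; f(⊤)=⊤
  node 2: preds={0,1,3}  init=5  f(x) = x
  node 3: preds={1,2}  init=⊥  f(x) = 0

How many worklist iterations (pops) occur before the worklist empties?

Worklist (7 pops):
  #1 pop 0: in=5 → 2 (was ⊥); enqueue []
  #2 pop 1: in=⊤ → ⊤ (was ⊥); enqueue [0]
  #3 pop 2: in=⊤ → ⊤ (was 5); enqueue [1]
  #4 pop 3: in=⊤ → 0 (was ⊥); enqueue [2]
  #5 pop 0: in=⊤ → ⊤ (was 2); enqueue []
  #6 pop 1: in=⊤ → ⊤ (no change)
  #7 pop 2: in=⊤ → ⊤ (no change)

Fixpoint:
  val[0] = ⊤
  val[1] = ⊤
  val[2] = ⊤
  val[3] = 0

7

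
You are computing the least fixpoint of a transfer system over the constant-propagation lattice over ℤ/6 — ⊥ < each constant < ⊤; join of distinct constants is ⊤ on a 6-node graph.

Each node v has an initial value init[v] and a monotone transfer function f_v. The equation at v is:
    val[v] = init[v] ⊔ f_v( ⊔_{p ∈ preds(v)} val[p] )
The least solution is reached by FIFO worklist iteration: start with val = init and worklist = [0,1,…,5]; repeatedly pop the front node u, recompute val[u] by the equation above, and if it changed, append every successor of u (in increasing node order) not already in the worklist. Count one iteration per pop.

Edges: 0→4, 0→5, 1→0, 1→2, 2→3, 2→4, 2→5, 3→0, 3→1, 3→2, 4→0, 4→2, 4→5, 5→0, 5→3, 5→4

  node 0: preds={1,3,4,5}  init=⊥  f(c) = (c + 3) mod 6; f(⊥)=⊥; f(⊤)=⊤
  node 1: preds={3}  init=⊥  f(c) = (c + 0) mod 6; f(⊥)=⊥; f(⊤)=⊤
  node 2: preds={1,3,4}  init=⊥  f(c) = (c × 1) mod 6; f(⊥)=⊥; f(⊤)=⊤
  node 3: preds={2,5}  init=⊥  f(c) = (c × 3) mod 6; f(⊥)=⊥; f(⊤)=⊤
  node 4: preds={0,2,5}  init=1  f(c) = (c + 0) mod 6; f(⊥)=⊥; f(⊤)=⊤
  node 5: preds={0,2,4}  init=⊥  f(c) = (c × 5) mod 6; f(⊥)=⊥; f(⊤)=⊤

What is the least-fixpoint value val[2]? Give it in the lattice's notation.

Trace (16 dequeues):
  [1] u=0 | in 1 | out 4 | prev ⊥ | push {}
  [2] u=1 | in ⊥ | out ⊥ | ==
  [3] u=2 | in 1 | out 1 | prev ⊥ | push {}
  [4] u=3 | in 1 | out 3 | prev ⊥ | push {0,1,2}
  [5] u=4 | in ⊤ | out ⊤ | prev 1 | push {}
  [6] u=5 | in ⊤ | out ⊤ | prev ⊥ | push {3,4}
  [7] u=0 | in ⊤ | out ⊤ | prev 4 | push {5}
  [8] u=1 | in 3 | out 3 | prev ⊥ | push {0}
  [9] u=2 | in ⊤ | out ⊤ | prev 1 | push {}
  [10] u=3 | in ⊤ | out ⊤ | prev 3 | push {1,2}
  [11] u=4 | in ⊤ | out ⊤ | ==
  [12] u=5 | in ⊤ | out ⊤ | ==
  [13] u=0 | in ⊤ | out ⊤ | ==
  [14] u=1 | in ⊤ | out ⊤ | prev 3 | push {0}
  [15] u=2 | in ⊤ | out ⊤ | ==
  [16] u=0 | in ⊤ | out ⊤ | ==

Converged values:
  [0] ⊤
  [1] ⊤
  [2] ⊤
  [3] ⊤
  [4] ⊤
  [5] ⊤

⊤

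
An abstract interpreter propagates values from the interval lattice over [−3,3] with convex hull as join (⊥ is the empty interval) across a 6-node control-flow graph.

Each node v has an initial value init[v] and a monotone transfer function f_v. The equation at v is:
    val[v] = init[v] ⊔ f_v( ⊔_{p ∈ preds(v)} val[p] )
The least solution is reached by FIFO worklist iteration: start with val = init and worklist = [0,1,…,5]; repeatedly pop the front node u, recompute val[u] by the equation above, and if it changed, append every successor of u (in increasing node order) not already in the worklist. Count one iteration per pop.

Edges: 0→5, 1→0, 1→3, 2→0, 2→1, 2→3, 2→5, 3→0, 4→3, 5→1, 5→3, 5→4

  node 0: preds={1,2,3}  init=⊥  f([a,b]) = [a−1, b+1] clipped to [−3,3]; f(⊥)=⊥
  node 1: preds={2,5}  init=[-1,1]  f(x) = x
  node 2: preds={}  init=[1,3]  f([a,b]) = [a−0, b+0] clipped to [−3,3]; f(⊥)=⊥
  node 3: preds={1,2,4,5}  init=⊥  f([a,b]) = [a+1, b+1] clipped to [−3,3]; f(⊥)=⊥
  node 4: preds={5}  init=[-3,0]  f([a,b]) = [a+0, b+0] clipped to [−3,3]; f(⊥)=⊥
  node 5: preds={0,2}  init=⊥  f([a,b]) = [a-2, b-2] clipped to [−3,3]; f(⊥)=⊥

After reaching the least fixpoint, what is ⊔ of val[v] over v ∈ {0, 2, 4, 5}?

[-3,3]

Trace (13 dequeues):
  [1] u=0 | in [-1,3] | out [-2,3] | prev ⊥ | push {}
  [2] u=1 | in [1,3] | out [-1,3] | prev [-1,1] | push {0}
  [3] u=2 | in ⊥ | out [1,3] | ==
  [4] u=3 | in [-3,3] | out [-2,3] | prev ⊥ | push {}
  [5] u=4 | in ⊥ | out [-3,0] | ==
  [6] u=5 | in [-2,3] | out [-3,1] | prev ⊥ | push {1,3,4}
  [7] u=0 | in [-2,3] | out [-3,3] | prev [-2,3] | push {5}
  [8] u=1 | in [-3,3] | out [-3,3] | prev [-1,3] | push {0}
  [9] u=3 | in [-3,3] | out [-2,3] | ==
  [10] u=4 | in [-3,1] | out [-3,1] | prev [-3,0] | push {3}
  [11] u=5 | in [-3,3] | out [-3,1] | ==
  [12] u=0 | in [-3,3] | out [-3,3] | ==
  [13] u=3 | in [-3,3] | out [-2,3] | ==

Converged values:
  [0] [-3,3]
  [1] [-3,3]
  [2] [1,3]
  [3] [-2,3]
  [4] [-3,1]
  [5] [-3,1]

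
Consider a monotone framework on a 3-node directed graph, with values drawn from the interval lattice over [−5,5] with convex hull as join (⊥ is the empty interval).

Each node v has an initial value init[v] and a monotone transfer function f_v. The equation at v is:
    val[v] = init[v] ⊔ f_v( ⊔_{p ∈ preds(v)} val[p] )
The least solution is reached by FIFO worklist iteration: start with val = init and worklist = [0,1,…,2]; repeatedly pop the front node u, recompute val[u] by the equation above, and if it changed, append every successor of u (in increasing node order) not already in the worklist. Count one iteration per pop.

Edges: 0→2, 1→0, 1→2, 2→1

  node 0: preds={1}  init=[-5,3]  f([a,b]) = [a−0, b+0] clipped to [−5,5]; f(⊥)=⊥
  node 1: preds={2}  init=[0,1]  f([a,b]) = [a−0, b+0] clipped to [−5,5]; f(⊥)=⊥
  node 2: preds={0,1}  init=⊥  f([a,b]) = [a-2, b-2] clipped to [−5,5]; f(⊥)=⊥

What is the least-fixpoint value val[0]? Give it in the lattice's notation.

Worklist (6 pops):
  #1 pop 0: in=[0,1] → [-5,3] (no change)
  #2 pop 1: in=⊥ → [0,1] (no change)
  #3 pop 2: in=[-5,3] → [-5,1] (was ⊥); enqueue [1]
  #4 pop 1: in=[-5,1] → [-5,1] (was [0,1]); enqueue [0,2]
  #5 pop 0: in=[-5,1] → [-5,3] (no change)
  #6 pop 2: in=[-5,3] → [-5,1] (no change)

Fixpoint:
  val[0] = [-5,3]
  val[1] = [-5,1]
  val[2] = [-5,1]

[-5,3]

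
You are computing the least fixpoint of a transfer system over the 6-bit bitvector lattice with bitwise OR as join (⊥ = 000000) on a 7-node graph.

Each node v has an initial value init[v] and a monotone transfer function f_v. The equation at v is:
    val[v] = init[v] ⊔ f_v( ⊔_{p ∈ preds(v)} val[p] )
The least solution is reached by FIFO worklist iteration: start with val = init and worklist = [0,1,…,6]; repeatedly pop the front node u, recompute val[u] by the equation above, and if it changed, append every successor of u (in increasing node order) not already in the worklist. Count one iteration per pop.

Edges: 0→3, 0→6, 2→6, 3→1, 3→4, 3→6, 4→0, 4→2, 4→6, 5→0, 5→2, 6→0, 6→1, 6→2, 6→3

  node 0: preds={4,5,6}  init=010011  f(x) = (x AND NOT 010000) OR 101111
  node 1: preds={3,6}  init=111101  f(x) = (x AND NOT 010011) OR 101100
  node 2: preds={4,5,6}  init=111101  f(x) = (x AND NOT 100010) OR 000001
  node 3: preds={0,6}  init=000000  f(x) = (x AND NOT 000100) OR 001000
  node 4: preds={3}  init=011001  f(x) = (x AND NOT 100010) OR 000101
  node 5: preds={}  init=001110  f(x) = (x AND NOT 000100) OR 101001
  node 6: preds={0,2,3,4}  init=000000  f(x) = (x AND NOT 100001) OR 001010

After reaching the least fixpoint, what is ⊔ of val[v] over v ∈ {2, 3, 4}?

Trace (11 dequeues):
  [1] u=0 | in 011111 | out 111111 | prev 010011 | push {}
  [2] u=1 | in 000000 | out 111101 | ==
  [3] u=2 | in 011111 | out 111101 | ==
  [4] u=3 | in 111111 | out 111011 | prev 000000 | push {1}
  [5] u=4 | in 111011 | out 011101 | prev 011001 | push {0,2}
  [6] u=5 | in 000000 | out 101111 | prev 001110 | push {}
  [7] u=6 | in 111111 | out 011110 | prev 000000 | push {3}
  [8] u=1 | in 111111 | out 111101 | ==
  [9] u=0 | in 111111 | out 111111 | ==
  [10] u=2 | in 111111 | out 111101 | ==
  [11] u=3 | in 111111 | out 111011 | ==

Converged values:
  [0] 111111
  [1] 111101
  [2] 111101
  [3] 111011
  [4] 011101
  [5] 101111
  [6] 011110

111111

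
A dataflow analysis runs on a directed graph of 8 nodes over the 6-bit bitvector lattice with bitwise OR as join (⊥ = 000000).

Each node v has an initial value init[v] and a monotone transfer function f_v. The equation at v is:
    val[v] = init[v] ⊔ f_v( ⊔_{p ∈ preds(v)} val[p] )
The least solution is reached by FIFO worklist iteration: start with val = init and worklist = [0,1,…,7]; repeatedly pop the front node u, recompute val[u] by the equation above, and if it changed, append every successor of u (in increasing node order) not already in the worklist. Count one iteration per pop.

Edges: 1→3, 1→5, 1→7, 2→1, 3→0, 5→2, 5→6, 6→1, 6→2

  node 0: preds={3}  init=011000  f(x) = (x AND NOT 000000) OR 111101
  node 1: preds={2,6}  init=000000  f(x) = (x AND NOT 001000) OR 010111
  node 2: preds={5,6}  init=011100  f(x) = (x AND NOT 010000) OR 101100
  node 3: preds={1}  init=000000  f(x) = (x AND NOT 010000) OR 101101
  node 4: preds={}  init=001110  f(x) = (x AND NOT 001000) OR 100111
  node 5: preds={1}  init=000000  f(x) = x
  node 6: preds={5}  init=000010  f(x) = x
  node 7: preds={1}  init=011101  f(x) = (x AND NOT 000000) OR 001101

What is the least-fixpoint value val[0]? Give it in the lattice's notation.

111111

Iteration log — 19 steps:
  step 1. node 0  ⊔preds=000000  new=111101  old=011000  +wl: 
  step 2. node 1  ⊔preds=011110  new=010111  old=000000  +wl: 
  step 3. node 2  ⊔preds=000010  new=111110  old=011100  +wl: 1
  step 4. node 3  ⊔preds=010111  new=101111  old=000000  +wl: 0
  step 5. node 4  ⊔preds=000000  new=101111  old=001110  +wl: 
  step 6. node 5  ⊔preds=010111  new=010111  old=000000  +wl: 2
  step 7. node 6  ⊔preds=010111  new=010111  old=000010  +wl: 
  step 8. node 7  ⊔preds=010111  new=011111  old=011101  +wl: 
  step 9. node 1  ⊔preds=111111  new=110111  old=010111  +wl: 3,5,7
  step 10. node 0  ⊔preds=101111  new=111111  old=111101  +wl: 
  step 11. node 2  ⊔preds=010111  new=111111  old=111110  +wl: 1
  step 12. node 3  ⊔preds=110111  new=101111  stable
  step 13. node 5  ⊔preds=110111  new=110111  old=010111  +wl: 2,6
  step 14. node 7  ⊔preds=110111  new=111111  old=011111  +wl: 
  step 15. node 1  ⊔preds=111111  new=110111  stable
  step 16. node 2  ⊔preds=110111  new=111111  stable
  step 17. node 6  ⊔preds=110111  new=110111  old=010111  +wl: 1,2
  step 18. node 1  ⊔preds=111111  new=110111  stable
  step 19. node 2  ⊔preds=110111  new=111111  stable

Least fixpoint reached:
  node 0: 111111
  node 1: 110111
  node 2: 111111
  node 3: 101111
  node 4: 101111
  node 5: 110111
  node 6: 110111
  node 7: 111111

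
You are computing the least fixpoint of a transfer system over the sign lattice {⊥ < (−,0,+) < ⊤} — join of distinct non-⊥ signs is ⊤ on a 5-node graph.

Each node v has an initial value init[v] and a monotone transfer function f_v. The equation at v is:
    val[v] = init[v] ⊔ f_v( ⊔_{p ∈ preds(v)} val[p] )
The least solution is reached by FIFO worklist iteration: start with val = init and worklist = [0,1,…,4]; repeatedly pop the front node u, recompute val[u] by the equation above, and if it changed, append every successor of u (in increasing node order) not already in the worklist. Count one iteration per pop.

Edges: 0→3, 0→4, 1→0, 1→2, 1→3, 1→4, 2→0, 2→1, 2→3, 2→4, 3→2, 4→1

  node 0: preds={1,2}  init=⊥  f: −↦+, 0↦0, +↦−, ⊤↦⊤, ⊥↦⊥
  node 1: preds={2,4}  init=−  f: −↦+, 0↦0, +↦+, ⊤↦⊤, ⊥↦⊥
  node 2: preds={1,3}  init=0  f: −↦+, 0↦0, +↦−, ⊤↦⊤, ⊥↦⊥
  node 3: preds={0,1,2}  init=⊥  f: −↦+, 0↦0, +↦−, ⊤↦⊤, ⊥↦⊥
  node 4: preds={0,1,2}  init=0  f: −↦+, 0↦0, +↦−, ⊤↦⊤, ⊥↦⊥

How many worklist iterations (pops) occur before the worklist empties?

Worklist (8 pops):
  #1 pop 0: in=⊤ → ⊤ (was ⊥); enqueue []
  #2 pop 1: in=0 → ⊤ (was −); enqueue [0]
  #3 pop 2: in=⊤ → ⊤ (was 0); enqueue [1]
  #4 pop 3: in=⊤ → ⊤ (was ⊥); enqueue [2]
  #5 pop 4: in=⊤ → ⊤ (was 0); enqueue []
  #6 pop 0: in=⊤ → ⊤ (no change)
  #7 pop 1: in=⊤ → ⊤ (no change)
  #8 pop 2: in=⊤ → ⊤ (no change)

Fixpoint:
  val[0] = ⊤
  val[1] = ⊤
  val[2] = ⊤
  val[3] = ⊤
  val[4] = ⊤

8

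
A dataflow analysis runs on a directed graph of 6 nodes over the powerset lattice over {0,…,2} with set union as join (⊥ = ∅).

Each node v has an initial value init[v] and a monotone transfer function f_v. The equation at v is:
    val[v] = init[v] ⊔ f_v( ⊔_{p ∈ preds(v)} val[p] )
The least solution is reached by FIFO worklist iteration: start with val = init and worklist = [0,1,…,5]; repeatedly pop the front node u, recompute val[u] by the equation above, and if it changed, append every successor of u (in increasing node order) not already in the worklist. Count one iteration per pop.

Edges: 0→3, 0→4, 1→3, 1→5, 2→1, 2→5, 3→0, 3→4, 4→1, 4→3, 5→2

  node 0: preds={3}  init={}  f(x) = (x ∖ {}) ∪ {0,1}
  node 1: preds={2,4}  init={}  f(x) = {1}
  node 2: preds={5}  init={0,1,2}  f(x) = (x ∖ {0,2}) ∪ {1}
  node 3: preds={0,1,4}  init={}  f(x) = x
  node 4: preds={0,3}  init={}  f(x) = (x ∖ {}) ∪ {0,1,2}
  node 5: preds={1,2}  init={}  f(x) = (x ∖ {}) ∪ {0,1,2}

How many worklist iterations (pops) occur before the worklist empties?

13

Worklist (13 pops):
  #1 pop 0: in={} → {0,1} (was {}); enqueue []
  #2 pop 1: in={0,1,2} → {1} (was {}); enqueue []
  #3 pop 2: in={} → {0,1,2} (no change)
  #4 pop 3: in={0,1} → {0,1} (was {}); enqueue [0]
  #5 pop 4: in={0,1} → {0,1,2} (was {}); enqueue [1,3]
  #6 pop 5: in={0,1,2} → {0,1,2} (was {}); enqueue [2]
  #7 pop 0: in={0,1} → {0,1} (no change)
  #8 pop 1: in={0,1,2} → {1} (no change)
  #9 pop 3: in={0,1,2} → {0,1,2} (was {0,1}); enqueue [0,4]
  #10 pop 2: in={0,1,2} → {0,1,2} (no change)
  #11 pop 0: in={0,1,2} → {0,1,2} (was {0,1}); enqueue [3]
  #12 pop 4: in={0,1,2} → {0,1,2} (no change)
  #13 pop 3: in={0,1,2} → {0,1,2} (no change)

Fixpoint:
  val[0] = {0,1,2}
  val[1] = {1}
  val[2] = {0,1,2}
  val[3] = {0,1,2}
  val[4] = {0,1,2}
  val[5] = {0,1,2}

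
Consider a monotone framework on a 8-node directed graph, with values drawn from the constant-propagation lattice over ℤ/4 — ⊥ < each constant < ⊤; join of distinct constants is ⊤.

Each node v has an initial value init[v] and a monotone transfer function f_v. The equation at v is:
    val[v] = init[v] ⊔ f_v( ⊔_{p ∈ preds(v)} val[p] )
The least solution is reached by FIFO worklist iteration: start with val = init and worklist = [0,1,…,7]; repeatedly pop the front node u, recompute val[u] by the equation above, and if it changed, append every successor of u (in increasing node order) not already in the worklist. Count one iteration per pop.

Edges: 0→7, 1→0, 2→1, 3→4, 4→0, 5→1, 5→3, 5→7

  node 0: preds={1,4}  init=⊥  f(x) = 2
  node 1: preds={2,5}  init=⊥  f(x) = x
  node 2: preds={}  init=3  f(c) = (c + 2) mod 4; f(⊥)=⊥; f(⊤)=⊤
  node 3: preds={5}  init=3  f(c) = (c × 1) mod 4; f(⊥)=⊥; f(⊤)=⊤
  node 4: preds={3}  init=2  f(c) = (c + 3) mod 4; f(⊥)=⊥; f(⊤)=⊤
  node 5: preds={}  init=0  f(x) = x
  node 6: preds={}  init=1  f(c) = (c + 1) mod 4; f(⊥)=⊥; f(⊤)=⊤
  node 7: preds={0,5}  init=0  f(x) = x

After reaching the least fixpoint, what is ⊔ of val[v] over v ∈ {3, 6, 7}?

⊤

Iteration log — 9 steps:
  step 1. node 0  ⊔preds=2  new=2  old=⊥  +wl: 
  step 2. node 1  ⊔preds=⊤  new=⊤  old=⊥  +wl: 0
  step 3. node 2  ⊔preds=⊥  new=3  stable
  step 4. node 3  ⊔preds=0  new=⊤  old=3  +wl: 
  step 5. node 4  ⊔preds=⊤  new=⊤  old=2  +wl: 
  step 6. node 5  ⊔preds=⊥  new=0  stable
  step 7. node 6  ⊔preds=⊥  new=1  stable
  step 8. node 7  ⊔preds=⊤  new=⊤  old=0  +wl: 
  step 9. node 0  ⊔preds=⊤  new=2  stable

Least fixpoint reached:
  node 0: 2
  node 1: ⊤
  node 2: 3
  node 3: ⊤
  node 4: ⊤
  node 5: 0
  node 6: 1
  node 7: ⊤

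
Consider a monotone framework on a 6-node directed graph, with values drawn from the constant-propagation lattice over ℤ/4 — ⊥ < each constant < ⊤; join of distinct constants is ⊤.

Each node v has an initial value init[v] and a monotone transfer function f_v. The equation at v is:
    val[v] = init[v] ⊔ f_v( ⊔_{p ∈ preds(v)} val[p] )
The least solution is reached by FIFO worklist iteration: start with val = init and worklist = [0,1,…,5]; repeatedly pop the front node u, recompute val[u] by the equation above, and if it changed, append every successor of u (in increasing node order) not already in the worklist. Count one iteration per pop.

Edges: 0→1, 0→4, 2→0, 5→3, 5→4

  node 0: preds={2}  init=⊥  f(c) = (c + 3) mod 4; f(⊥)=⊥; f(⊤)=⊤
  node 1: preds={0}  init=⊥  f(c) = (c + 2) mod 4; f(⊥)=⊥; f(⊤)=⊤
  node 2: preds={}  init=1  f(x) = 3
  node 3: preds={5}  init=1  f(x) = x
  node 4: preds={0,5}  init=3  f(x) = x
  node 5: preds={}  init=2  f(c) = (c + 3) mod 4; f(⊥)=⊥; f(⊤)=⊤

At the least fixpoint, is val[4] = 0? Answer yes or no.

Worklist (9 pops):
  #1 pop 0: in=1 → 0 (was ⊥); enqueue []
  #2 pop 1: in=0 → 2 (was ⊥); enqueue []
  #3 pop 2: in=⊥ → ⊤ (was 1); enqueue [0]
  #4 pop 3: in=2 → ⊤ (was 1); enqueue []
  #5 pop 4: in=⊤ → ⊤ (was 3); enqueue []
  #6 pop 5: in=⊥ → 2 (no change)
  #7 pop 0: in=⊤ → ⊤ (was 0); enqueue [1,4]
  #8 pop 1: in=⊤ → ⊤ (was 2); enqueue []
  #9 pop 4: in=⊤ → ⊤ (no change)

Fixpoint:
  val[0] = ⊤
  val[1] = ⊤
  val[2] = ⊤
  val[3] = ⊤
  val[4] = ⊤
  val[5] = 2

no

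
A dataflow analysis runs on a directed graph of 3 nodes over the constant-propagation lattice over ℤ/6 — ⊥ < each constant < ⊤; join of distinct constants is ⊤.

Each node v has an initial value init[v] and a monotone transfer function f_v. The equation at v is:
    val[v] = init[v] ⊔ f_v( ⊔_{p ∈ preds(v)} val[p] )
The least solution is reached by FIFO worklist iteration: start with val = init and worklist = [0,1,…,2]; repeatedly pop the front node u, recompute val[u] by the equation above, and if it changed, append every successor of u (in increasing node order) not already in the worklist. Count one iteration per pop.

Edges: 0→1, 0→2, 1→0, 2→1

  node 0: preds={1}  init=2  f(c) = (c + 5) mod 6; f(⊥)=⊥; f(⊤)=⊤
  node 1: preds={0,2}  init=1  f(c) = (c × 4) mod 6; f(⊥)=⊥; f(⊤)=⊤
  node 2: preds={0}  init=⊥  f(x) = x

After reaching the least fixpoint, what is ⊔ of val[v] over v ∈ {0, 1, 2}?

⊤

Worklist (5 pops):
  #1 pop 0: in=1 → ⊤ (was 2); enqueue []
  #2 pop 1: in=⊤ → ⊤ (was 1); enqueue [0]
  #3 pop 2: in=⊤ → ⊤ (was ⊥); enqueue [1]
  #4 pop 0: in=⊤ → ⊤ (no change)
  #5 pop 1: in=⊤ → ⊤ (no change)

Fixpoint:
  val[0] = ⊤
  val[1] = ⊤
  val[2] = ⊤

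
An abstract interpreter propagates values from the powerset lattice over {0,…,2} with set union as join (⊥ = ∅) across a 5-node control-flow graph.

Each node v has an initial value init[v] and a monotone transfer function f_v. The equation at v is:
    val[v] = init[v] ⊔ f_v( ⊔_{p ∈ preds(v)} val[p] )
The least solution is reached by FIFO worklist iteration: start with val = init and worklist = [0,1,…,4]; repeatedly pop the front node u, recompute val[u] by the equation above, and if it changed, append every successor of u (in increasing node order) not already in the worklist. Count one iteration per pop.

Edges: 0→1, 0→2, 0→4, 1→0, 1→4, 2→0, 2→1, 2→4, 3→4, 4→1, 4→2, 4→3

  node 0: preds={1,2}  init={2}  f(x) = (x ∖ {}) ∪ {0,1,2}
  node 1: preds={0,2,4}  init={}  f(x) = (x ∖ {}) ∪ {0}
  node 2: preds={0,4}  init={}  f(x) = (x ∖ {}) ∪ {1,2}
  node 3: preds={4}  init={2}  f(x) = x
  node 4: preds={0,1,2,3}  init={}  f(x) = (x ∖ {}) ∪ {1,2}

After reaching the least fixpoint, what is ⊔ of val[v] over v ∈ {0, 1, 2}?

{0,1,2}

Trace (10 dequeues):
  [1] u=0 | in {} | out {0,1,2} | prev {2} | push {}
  [2] u=1 | in {0,1,2} | out {0,1,2} | prev {} | push {0}
  [3] u=2 | in {0,1,2} | out {0,1,2} | prev {} | push {1}
  [4] u=3 | in {} | out {2} | ==
  [5] u=4 | in {0,1,2} | out {0,1,2} | prev {} | push {2,3}
  [6] u=0 | in {0,1,2} | out {0,1,2} | ==
  [7] u=1 | in {0,1,2} | out {0,1,2} | ==
  [8] u=2 | in {0,1,2} | out {0,1,2} | ==
  [9] u=3 | in {0,1,2} | out {0,1,2} | prev {2} | push {4}
  [10] u=4 | in {0,1,2} | out {0,1,2} | ==

Converged values:
  [0] {0,1,2}
  [1] {0,1,2}
  [2] {0,1,2}
  [3] {0,1,2}
  [4] {0,1,2}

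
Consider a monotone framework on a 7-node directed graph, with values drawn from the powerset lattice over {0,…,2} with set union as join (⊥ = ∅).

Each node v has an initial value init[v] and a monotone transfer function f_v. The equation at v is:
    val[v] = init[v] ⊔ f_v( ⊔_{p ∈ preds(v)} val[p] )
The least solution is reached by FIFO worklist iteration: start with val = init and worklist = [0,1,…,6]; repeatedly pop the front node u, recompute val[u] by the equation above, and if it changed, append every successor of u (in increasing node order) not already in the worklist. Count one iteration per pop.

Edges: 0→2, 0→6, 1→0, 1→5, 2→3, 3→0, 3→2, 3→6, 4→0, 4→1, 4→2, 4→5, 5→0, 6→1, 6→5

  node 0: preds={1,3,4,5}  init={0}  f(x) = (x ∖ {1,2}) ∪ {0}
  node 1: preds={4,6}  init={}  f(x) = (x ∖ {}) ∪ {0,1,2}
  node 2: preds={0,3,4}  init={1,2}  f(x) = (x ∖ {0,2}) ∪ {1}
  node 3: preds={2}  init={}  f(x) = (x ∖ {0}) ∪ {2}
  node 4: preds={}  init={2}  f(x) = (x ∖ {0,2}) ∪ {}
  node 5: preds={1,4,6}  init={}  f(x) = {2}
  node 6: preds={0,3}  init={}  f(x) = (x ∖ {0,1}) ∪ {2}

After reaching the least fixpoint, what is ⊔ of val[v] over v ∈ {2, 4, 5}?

{1,2}

Iteration log — 11 steps:
  step 1. node 0  ⊔preds={2}  new={0}  stable
  step 2. node 1  ⊔preds={2}  new={0,1,2}  old={}  +wl: 0
  step 3. node 2  ⊔preds={0,2}  new={1,2}  stable
  step 4. node 3  ⊔preds={1,2}  new={1,2}  old={}  +wl: 2
  step 5. node 4  ⊔preds={}  new={2}  stable
  step 6. node 5  ⊔preds={0,1,2}  new={2}  old={}  +wl: 
  step 7. node 6  ⊔preds={0,1,2}  new={2}  old={}  +wl: 1,5
  step 8. node 0  ⊔preds={0,1,2}  new={0}  stable
  step 9. node 2  ⊔preds={0,1,2}  new={1,2}  stable
  step 10. node 1  ⊔preds={2}  new={0,1,2}  stable
  step 11. node 5  ⊔preds={0,1,2}  new={2}  stable

Least fixpoint reached:
  node 0: {0}
  node 1: {0,1,2}
  node 2: {1,2}
  node 3: {1,2}
  node 4: {2}
  node 5: {2}
  node 6: {2}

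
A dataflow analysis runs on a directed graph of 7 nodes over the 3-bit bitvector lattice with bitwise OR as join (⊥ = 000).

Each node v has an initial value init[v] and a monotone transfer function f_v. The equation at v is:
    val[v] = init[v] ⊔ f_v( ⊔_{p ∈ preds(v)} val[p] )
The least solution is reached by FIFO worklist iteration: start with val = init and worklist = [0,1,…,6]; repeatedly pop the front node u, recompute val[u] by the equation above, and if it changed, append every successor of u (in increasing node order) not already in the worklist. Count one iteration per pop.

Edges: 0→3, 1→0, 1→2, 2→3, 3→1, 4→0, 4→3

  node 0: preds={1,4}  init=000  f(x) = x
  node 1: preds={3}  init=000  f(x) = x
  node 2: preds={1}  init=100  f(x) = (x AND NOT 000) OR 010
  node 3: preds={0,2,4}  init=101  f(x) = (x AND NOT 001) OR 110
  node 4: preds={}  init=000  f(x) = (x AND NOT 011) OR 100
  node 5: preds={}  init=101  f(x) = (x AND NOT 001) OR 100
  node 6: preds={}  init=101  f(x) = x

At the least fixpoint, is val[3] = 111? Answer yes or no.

Iteration log — 13 steps:
  step 1. node 0  ⊔preds=000  new=000  stable
  step 2. node 1  ⊔preds=101  new=101  old=000  +wl: 0
  step 3. node 2  ⊔preds=101  new=111  old=100  +wl: 
  step 4. node 3  ⊔preds=111  new=111  old=101  +wl: 1
  step 5. node 4  ⊔preds=000  new=100  old=000  +wl: 3
  step 6. node 5  ⊔preds=000  new=101  stable
  step 7. node 6  ⊔preds=000  new=101  stable
  step 8. node 0  ⊔preds=101  new=101  old=000  +wl: 
  step 9. node 1  ⊔preds=111  new=111  old=101  +wl: 0,2
  step 10. node 3  ⊔preds=111  new=111  stable
  step 11. node 0  ⊔preds=111  new=111  old=101  +wl: 3
  step 12. node 2  ⊔preds=111  new=111  stable
  step 13. node 3  ⊔preds=111  new=111  stable

Least fixpoint reached:
  node 0: 111
  node 1: 111
  node 2: 111
  node 3: 111
  node 4: 100
  node 5: 101
  node 6: 101

yes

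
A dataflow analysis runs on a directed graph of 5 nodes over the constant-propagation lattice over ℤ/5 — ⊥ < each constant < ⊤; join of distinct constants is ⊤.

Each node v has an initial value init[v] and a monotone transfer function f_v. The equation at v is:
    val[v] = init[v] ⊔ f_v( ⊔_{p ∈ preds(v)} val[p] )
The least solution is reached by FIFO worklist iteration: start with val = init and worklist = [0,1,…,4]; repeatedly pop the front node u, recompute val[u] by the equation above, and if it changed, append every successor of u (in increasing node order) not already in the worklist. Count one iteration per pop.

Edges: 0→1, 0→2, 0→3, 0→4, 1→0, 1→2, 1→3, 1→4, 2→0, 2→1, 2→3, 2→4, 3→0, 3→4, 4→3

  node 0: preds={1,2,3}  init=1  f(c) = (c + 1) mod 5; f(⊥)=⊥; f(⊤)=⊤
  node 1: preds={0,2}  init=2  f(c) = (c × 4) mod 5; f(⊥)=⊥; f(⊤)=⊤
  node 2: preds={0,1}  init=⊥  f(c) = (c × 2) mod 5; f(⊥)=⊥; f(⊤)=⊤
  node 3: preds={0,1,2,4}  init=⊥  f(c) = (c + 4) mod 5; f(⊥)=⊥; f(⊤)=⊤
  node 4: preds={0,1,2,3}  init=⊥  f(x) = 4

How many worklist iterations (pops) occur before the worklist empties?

Worklist (8 pops):
  #1 pop 0: in=2 → ⊤ (was 1); enqueue []
  #2 pop 1: in=⊤ → ⊤ (was 2); enqueue [0]
  #3 pop 2: in=⊤ → ⊤ (was ⊥); enqueue [1]
  #4 pop 3: in=⊤ → ⊤ (was ⊥); enqueue []
  #5 pop 4: in=⊤ → 4 (was ⊥); enqueue [3]
  #6 pop 0: in=⊤ → ⊤ (no change)
  #7 pop 1: in=⊤ → ⊤ (no change)
  #8 pop 3: in=⊤ → ⊤ (no change)

Fixpoint:
  val[0] = ⊤
  val[1] = ⊤
  val[2] = ⊤
  val[3] = ⊤
  val[4] = 4

8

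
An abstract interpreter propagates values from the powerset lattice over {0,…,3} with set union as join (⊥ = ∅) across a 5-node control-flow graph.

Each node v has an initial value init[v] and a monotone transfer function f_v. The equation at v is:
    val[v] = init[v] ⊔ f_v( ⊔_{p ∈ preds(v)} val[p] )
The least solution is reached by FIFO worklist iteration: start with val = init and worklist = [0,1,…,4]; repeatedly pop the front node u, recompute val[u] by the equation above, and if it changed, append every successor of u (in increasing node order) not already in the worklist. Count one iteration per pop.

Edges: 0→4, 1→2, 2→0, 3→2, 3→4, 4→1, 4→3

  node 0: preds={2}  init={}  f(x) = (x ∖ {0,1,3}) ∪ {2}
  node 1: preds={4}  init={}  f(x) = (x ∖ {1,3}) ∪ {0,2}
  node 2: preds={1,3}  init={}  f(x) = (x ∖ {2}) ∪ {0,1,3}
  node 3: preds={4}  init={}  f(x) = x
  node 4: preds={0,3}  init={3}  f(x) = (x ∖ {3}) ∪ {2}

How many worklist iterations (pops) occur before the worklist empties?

11

Iteration log — 11 steps:
  step 1. node 0  ⊔preds={}  new={2}  old={}  +wl: 
  step 2. node 1  ⊔preds={3}  new={0,2}  old={}  +wl: 
  step 3. node 2  ⊔preds={0,2}  new={0,1,3}  old={}  +wl: 0
  step 4. node 3  ⊔preds={3}  new={3}  old={}  +wl: 2
  step 5. node 4  ⊔preds={2,3}  new={2,3}  old={3}  +wl: 1,3
  step 6. node 0  ⊔preds={0,1,3}  new={2}  stable
  step 7. node 2  ⊔preds={0,2,3}  new={0,1,3}  stable
  step 8. node 1  ⊔preds={2,3}  new={0,2}  stable
  step 9. node 3  ⊔preds={2,3}  new={2,3}  old={3}  +wl: 2,4
  step 10. node 2  ⊔preds={0,2,3}  new={0,1,3}  stable
  step 11. node 4  ⊔preds={2,3}  new={2,3}  stable

Least fixpoint reached:
  node 0: {2}
  node 1: {0,2}
  node 2: {0,1,3}
  node 3: {2,3}
  node 4: {2,3}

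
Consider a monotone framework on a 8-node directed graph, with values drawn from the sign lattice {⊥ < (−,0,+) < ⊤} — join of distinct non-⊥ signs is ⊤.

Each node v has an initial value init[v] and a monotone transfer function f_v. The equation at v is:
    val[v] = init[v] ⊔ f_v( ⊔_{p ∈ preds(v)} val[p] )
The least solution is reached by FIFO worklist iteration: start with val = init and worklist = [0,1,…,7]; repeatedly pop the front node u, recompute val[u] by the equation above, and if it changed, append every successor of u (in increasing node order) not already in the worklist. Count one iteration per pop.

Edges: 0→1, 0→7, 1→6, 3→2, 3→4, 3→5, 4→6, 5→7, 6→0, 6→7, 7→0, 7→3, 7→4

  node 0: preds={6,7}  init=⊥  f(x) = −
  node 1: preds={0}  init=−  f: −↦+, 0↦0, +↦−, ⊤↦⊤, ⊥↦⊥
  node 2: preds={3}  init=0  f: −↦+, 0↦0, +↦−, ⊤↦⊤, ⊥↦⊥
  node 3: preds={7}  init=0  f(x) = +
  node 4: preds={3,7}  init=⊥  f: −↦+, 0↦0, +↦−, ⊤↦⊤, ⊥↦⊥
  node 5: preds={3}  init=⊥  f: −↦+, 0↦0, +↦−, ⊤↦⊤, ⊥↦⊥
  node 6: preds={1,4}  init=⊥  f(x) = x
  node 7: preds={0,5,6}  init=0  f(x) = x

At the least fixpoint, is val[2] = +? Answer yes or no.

Iteration log — 12 steps:
  step 1. node 0  ⊔preds=0  new=−  old=⊥  +wl: 
  step 2. node 1  ⊔preds=−  new=⊤  old=−  +wl: 
  step 3. node 2  ⊔preds=0  new=0  stable
  step 4. node 3  ⊔preds=0  new=⊤  old=0  +wl: 2
  step 5. node 4  ⊔preds=⊤  new=⊤  old=⊥  +wl: 
  step 6. node 5  ⊔preds=⊤  new=⊤  old=⊥  +wl: 
  step 7. node 6  ⊔preds=⊤  new=⊤  old=⊥  +wl: 0
  step 8. node 7  ⊔preds=⊤  new=⊤  old=0  +wl: 3,4
  step 9. node 2  ⊔preds=⊤  new=⊤  old=0  +wl: 
  step 10. node 0  ⊔preds=⊤  new=−  stable
  step 11. node 3  ⊔preds=⊤  new=⊤  stable
  step 12. node 4  ⊔preds=⊤  new=⊤  stable

Least fixpoint reached:
  node 0: −
  node 1: ⊤
  node 2: ⊤
  node 3: ⊤
  node 4: ⊤
  node 5: ⊤
  node 6: ⊤
  node 7: ⊤

no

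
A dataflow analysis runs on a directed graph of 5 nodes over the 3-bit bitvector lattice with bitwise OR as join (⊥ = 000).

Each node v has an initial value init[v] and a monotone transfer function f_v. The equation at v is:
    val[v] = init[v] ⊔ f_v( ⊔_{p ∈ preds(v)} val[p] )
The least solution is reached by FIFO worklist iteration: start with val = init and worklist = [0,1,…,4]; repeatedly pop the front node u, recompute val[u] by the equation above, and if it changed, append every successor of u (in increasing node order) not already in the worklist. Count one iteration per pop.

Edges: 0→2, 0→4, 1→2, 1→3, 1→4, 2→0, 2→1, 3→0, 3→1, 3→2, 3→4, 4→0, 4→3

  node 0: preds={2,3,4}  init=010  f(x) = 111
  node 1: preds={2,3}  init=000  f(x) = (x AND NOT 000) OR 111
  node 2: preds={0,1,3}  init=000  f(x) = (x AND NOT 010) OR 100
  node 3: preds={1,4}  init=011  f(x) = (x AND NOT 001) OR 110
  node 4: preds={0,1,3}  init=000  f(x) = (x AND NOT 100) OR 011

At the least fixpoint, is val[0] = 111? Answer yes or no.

Worklist (9 pops):
  #1 pop 0: in=011 → 111 (was 010); enqueue []
  #2 pop 1: in=011 → 111 (was 000); enqueue []
  #3 pop 2: in=111 → 101 (was 000); enqueue [0,1]
  #4 pop 3: in=111 → 111 (was 011); enqueue [2]
  #5 pop 4: in=111 → 011 (was 000); enqueue [3]
  #6 pop 0: in=111 → 111 (no change)
  #7 pop 1: in=111 → 111 (no change)
  #8 pop 2: in=111 → 101 (no change)
  #9 pop 3: in=111 → 111 (no change)

Fixpoint:
  val[0] = 111
  val[1] = 111
  val[2] = 101
  val[3] = 111
  val[4] = 011

yes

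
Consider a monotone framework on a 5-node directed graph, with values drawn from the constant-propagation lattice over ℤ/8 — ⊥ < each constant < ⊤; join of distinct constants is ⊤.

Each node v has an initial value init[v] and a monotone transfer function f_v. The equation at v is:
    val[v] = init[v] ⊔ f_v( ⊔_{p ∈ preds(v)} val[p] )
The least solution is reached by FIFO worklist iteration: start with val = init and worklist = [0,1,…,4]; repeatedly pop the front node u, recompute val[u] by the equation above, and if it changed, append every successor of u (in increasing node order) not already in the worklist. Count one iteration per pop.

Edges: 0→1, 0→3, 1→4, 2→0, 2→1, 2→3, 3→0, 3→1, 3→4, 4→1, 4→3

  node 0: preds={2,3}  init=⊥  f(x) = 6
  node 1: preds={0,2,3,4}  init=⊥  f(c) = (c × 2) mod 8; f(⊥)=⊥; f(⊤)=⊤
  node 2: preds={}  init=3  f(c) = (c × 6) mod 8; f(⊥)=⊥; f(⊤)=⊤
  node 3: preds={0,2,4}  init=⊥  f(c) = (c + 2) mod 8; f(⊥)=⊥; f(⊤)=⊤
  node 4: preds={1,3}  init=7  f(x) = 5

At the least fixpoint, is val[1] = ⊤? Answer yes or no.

yes

Iteration log — 8 steps:
  step 1. node 0  ⊔preds=3  new=6  old=⊥  +wl: 
  step 2. node 1  ⊔preds=⊤  new=⊤  old=⊥  +wl: 
  step 3. node 2  ⊔preds=⊥  new=3  stable
  step 4. node 3  ⊔preds=⊤  new=⊤  old=⊥  +wl: 0,1
  step 5. node 4  ⊔preds=⊤  new=⊤  old=7  +wl: 3
  step 6. node 0  ⊔preds=⊤  new=6  stable
  step 7. node 1  ⊔preds=⊤  new=⊤  stable
  step 8. node 3  ⊔preds=⊤  new=⊤  stable

Least fixpoint reached:
  node 0: 6
  node 1: ⊤
  node 2: 3
  node 3: ⊤
  node 4: ⊤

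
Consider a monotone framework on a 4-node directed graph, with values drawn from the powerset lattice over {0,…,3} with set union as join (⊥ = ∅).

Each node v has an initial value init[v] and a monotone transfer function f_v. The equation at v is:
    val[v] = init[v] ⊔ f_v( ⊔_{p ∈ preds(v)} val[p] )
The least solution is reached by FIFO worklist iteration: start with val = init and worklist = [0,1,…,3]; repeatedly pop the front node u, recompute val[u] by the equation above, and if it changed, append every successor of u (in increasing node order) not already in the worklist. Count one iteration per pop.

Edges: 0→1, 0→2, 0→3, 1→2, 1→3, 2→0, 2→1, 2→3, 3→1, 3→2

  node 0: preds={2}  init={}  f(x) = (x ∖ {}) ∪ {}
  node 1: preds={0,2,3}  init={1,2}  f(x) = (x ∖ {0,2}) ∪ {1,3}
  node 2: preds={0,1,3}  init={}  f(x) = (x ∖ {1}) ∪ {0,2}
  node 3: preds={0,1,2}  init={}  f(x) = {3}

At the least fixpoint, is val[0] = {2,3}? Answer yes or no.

no

Iteration log — 8 steps:
  step 1. node 0  ⊔preds={}  new={}  stable
  step 2. node 1  ⊔preds={}  new={1,2,3}  old={1,2}  +wl: 
  step 3. node 2  ⊔preds={1,2,3}  new={0,2,3}  old={}  +wl: 0,1
  step 4. node 3  ⊔preds={0,1,2,3}  new={3}  old={}  +wl: 2
  step 5. node 0  ⊔preds={0,2,3}  new={0,2,3}  old={}  +wl: 3
  step 6. node 1  ⊔preds={0,2,3}  new={1,2,3}  stable
  step 7. node 2  ⊔preds={0,1,2,3}  new={0,2,3}  stable
  step 8. node 3  ⊔preds={0,1,2,3}  new={3}  stable

Least fixpoint reached:
  node 0: {0,2,3}
  node 1: {1,2,3}
  node 2: {0,2,3}
  node 3: {3}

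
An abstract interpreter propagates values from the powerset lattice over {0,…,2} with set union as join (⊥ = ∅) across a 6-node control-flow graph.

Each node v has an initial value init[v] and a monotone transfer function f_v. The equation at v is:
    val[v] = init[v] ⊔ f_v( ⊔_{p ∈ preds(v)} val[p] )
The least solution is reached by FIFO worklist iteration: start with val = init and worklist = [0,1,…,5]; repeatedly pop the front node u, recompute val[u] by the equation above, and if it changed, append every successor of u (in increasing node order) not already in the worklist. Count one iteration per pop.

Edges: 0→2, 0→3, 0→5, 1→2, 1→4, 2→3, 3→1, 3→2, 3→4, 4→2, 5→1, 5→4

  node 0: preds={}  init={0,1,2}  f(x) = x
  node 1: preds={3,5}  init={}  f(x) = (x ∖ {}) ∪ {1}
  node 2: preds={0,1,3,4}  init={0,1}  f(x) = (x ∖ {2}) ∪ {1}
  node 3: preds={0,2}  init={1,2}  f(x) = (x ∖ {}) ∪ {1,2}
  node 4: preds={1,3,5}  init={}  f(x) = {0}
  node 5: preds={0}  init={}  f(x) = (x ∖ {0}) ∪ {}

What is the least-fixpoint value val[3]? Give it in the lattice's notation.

Iteration log — 9 steps:
  step 1. node 0  ⊔preds={}  new={0,1,2}  stable
  step 2. node 1  ⊔preds={1,2}  new={1,2}  old={}  +wl: 
  step 3. node 2  ⊔preds={0,1,2}  new={0,1}  stable
  step 4. node 3  ⊔preds={0,1,2}  new={0,1,2}  old={1,2}  +wl: 1,2
  step 5. node 4  ⊔preds={0,1,2}  new={0}  old={}  +wl: 
  step 6. node 5  ⊔preds={0,1,2}  new={1,2}  old={}  +wl: 4
  step 7. node 1  ⊔preds={0,1,2}  new={0,1,2}  old={1,2}  +wl: 
  step 8. node 2  ⊔preds={0,1,2}  new={0,1}  stable
  step 9. node 4  ⊔preds={0,1,2}  new={0}  stable

Least fixpoint reached:
  node 0: {0,1,2}
  node 1: {0,1,2}
  node 2: {0,1}
  node 3: {0,1,2}
  node 4: {0}
  node 5: {1,2}

{0,1,2}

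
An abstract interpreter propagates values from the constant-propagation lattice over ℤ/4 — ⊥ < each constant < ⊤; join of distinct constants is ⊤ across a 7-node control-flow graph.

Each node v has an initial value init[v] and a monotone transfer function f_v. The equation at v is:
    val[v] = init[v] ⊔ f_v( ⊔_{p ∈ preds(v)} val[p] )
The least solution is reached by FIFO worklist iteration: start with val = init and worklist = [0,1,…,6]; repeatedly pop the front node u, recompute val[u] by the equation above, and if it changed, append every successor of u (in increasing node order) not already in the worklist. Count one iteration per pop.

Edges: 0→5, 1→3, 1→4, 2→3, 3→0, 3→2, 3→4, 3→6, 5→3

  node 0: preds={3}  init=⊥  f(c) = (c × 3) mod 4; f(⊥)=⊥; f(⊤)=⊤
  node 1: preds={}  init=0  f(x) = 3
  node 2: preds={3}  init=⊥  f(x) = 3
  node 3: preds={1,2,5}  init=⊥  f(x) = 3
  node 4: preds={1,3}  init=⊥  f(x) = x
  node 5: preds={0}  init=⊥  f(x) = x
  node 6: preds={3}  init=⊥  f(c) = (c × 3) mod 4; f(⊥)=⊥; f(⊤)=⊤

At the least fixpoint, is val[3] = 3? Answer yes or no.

yes

Worklist (11 pops):
  #1 pop 0: in=⊥ → ⊥ (no change)
  #2 pop 1: in=⊥ → ⊤ (was 0); enqueue []
  #3 pop 2: in=⊥ → 3 (was ⊥); enqueue []
  #4 pop 3: in=⊤ → 3 (was ⊥); enqueue [0,2]
  #5 pop 4: in=⊤ → ⊤ (was ⊥); enqueue []
  #6 pop 5: in=⊥ → ⊥ (no change)
  #7 pop 6: in=3 → 1 (was ⊥); enqueue []
  #8 pop 0: in=3 → 1 (was ⊥); enqueue [5]
  #9 pop 2: in=3 → 3 (no change)
  #10 pop 5: in=1 → 1 (was ⊥); enqueue [3]
  #11 pop 3: in=⊤ → 3 (no change)

Fixpoint:
  val[0] = 1
  val[1] = ⊤
  val[2] = 3
  val[3] = 3
  val[4] = ⊤
  val[5] = 1
  val[6] = 1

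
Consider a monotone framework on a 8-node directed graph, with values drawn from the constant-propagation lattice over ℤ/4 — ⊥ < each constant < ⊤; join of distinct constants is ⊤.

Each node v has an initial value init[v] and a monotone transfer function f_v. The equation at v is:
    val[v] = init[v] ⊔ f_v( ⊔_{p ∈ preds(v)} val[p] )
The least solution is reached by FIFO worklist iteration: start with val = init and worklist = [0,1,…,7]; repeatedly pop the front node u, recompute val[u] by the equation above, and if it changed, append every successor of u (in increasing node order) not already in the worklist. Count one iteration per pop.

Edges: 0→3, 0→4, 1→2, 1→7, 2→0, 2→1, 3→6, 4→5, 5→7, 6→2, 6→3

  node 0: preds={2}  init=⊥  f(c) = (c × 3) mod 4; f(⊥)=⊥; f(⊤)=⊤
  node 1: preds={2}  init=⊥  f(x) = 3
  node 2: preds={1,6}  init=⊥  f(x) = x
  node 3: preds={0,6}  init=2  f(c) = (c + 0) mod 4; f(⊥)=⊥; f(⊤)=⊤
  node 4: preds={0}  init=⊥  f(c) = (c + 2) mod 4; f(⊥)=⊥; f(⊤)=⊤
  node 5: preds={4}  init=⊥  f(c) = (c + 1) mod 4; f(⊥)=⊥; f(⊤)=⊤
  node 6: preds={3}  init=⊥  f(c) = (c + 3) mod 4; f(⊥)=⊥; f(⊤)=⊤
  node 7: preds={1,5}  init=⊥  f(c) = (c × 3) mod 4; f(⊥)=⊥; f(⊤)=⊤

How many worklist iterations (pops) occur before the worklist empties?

23

Trace (23 dequeues):
  [1] u=0 | in ⊥ | out ⊥ | ==
  [2] u=1 | in ⊥ | out 3 | prev ⊥ | push {}
  [3] u=2 | in 3 | out 3 | prev ⊥ | push {0,1}
  [4] u=3 | in ⊥ | out 2 | ==
  [5] u=4 | in ⊥ | out ⊥ | ==
  [6] u=5 | in ⊥ | out ⊥ | ==
  [7] u=6 | in 2 | out 1 | prev ⊥ | push {2,3}
  [8] u=7 | in 3 | out 1 | prev ⊥ | push {}
  [9] u=0 | in 3 | out 1 | prev ⊥ | push {4}
  [10] u=1 | in 3 | out 3 | ==
  [11] u=2 | in ⊤ | out ⊤ | prev 3 | push {0,1}
  [12] u=3 | in 1 | out ⊤ | prev 2 | push {6}
  [13] u=4 | in 1 | out 3 | prev ⊥ | push {5}
  [14] u=0 | in ⊤ | out ⊤ | prev 1 | push {3,4}
  [15] u=1 | in ⊤ | out 3 | ==
  [16] u=6 | in ⊤ | out ⊤ | prev 1 | push {2}
  [17] u=5 | in 3 | out 0 | prev ⊥ | push {7}
  [18] u=3 | in ⊤ | out ⊤ | ==
  [19] u=4 | in ⊤ | out ⊤ | prev 3 | push {5}
  [20] u=2 | in ⊤ | out ⊤ | ==
  [21] u=7 | in ⊤ | out ⊤ | prev 1 | push {}
  [22] u=5 | in ⊤ | out ⊤ | prev 0 | push {7}
  [23] u=7 | in ⊤ | out ⊤ | ==

Converged values:
  [0] ⊤
  [1] 3
  [2] ⊤
  [3] ⊤
  [4] ⊤
  [5] ⊤
  [6] ⊤
  [7] ⊤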